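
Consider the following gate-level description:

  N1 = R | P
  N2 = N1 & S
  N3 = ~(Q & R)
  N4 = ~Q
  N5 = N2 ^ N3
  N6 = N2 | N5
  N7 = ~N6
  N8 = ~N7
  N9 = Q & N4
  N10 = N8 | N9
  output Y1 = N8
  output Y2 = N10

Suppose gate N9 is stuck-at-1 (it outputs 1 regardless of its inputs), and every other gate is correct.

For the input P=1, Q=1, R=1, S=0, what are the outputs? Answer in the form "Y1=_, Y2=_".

Propagate with N9 forced: N1=1, N2=0, N3=0, N4=0, N5=0, N6=0, N7=1, N8=0, N9=1 [stuck-at-1], N10=1.
So the outputs are Y1=0, Y2=1. (Without the fault they would be Y1=0, Y2=0.)

Y1=0, Y2=1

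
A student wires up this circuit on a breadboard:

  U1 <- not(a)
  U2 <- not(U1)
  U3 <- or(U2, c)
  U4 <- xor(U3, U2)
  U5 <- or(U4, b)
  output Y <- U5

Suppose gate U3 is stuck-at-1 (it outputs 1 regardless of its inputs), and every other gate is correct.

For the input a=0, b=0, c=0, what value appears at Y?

Propagate with U3 forced: U1=1, U2=0, U3=1 [stuck-at-1], U4=1, U5=1.
So Y = 1. (Without the fault it would be 0.)

1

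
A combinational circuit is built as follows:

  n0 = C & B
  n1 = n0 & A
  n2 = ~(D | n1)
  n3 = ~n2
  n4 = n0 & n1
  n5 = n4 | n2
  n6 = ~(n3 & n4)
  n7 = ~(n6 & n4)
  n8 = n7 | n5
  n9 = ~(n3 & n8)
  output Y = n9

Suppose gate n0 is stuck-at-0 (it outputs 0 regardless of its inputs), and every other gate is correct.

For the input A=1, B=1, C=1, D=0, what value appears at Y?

Propagate with n0 forced: n0=0 [stuck-at-0], n1=0, n2=1, n3=0, n4=0, n5=1, n6=1, n7=1, n8=1, n9=1.
So Y = 1. (Without the fault it would be 0.)

1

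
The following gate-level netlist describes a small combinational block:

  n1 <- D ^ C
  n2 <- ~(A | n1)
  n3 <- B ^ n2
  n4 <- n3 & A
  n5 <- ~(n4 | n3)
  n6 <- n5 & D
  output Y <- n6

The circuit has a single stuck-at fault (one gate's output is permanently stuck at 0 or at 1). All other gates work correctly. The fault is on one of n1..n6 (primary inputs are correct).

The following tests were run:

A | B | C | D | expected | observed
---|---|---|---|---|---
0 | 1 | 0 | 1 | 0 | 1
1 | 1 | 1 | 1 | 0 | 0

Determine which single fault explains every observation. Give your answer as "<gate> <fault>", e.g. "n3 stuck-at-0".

n1 stuck-at-0

Fault-free values for test 1 (A=0, B=1, C=0, D=1): n1=1, n2=0, n3=1, n4=0, n5=0, n6=0, giving Y=0. Observed 1.
Test 1: faults giving observed 1 are {n1 stuck-at-0, n2 stuck-at-1, n3 stuck-at-0, n5 stuck-at-1, n6 stuck-at-1}.
Test 2 (A=1, B=1, C=1, D=1): fault-free n1=0, n2=0, n3=1, n4=1, n5=0, n6=0 → 0; observed 0. Eliminates n2 stuck-at-1, n3 stuck-at-0, n5 stuck-at-1, n6 stuck-at-1.
Only n1 stuck-at-0 is consistent with every test.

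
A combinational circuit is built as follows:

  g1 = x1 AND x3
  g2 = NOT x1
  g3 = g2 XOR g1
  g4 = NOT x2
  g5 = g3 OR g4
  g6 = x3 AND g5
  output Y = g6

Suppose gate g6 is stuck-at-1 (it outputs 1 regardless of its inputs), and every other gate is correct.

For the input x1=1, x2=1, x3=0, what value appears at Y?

1

Propagate with g6 forced: g1=0, g2=0, g3=0, g4=0, g5=0, g6=1 [stuck-at-1].
So Y = 1. (Without the fault it would be 0.)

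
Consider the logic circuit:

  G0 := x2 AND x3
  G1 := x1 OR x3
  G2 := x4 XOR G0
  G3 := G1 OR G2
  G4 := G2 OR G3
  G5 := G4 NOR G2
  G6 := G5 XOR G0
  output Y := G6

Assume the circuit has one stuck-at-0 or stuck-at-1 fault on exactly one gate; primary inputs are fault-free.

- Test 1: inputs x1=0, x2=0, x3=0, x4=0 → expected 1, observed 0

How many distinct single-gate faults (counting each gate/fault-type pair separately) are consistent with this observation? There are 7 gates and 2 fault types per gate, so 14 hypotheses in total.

6

Fault-free: G0=0, G1=0, G2=0, G3=0, G4=0, G5=1, G6=1 → 1. Observed 0.
  G0 stuck-at-0: output 1 ✗
  G0 stuck-at-1: output 1 ✗
  G1 stuck-at-0: output 1 ✗
  G1 stuck-at-1: output 0 ✓
  G2 stuck-at-0: output 1 ✗
  G2 stuck-at-1: output 0 ✓
  G3 stuck-at-0: output 1 ✗
  G3 stuck-at-1: output 0 ✓
  G4 stuck-at-0: output 1 ✗
  G4 stuck-at-1: output 0 ✓
  G5 stuck-at-0: output 0 ✓
  G5 stuck-at-1: output 1 ✗
  G6 stuck-at-0: output 0 ✓
  G6 stuck-at-1: output 1 ✗
Consistent faults: {G1 stuck-at-1, G2 stuck-at-1, G3 stuck-at-1, G4 stuck-at-1, G5 stuck-at-0, G6 stuck-at-0} — 6 in all.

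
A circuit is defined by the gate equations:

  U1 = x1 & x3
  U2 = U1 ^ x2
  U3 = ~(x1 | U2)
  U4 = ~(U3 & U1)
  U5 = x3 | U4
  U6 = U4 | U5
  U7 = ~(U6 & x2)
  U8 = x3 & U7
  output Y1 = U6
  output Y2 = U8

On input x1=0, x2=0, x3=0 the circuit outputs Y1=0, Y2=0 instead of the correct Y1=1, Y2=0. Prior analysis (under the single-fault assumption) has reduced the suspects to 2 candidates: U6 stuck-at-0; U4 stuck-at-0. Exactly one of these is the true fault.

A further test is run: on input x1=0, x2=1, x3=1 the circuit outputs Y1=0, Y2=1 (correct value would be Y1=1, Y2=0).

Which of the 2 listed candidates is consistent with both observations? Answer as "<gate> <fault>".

Evaluate each candidate on input x1=0, x2=1, x3=1:
  U6 stuck-at-0: U1=0, U2=1, U3=0, U4=1, U5=1, U6=0 [stuck-at-0], U7=1, U8=1 → Y1=0, Y2=1 — matches
  U4 stuck-at-0: U1=0, U2=1, U3=0, U4=0 [stuck-at-0], U5=1, U6=1, U7=0, U8=0 → Y1=1, Y2=0 — eliminated
Only U6 stuck-at-0 reproduces the observed Y1=0, Y2=1.

U6 stuck-at-0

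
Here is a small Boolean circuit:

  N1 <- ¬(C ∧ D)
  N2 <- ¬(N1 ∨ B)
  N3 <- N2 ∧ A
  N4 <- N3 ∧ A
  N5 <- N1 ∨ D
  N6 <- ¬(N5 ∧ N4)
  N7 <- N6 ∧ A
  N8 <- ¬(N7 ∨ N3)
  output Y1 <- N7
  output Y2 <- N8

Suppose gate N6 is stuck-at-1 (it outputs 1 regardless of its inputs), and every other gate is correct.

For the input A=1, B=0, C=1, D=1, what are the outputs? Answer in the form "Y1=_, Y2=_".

Y1=1, Y2=0

Propagate with N6 forced: N1=0, N2=1, N3=1, N4=1, N5=1, N6=1 [stuck-at-1], N7=1, N8=0.
So the outputs are Y1=1, Y2=0. (Without the fault they would be Y1=0, Y2=0.)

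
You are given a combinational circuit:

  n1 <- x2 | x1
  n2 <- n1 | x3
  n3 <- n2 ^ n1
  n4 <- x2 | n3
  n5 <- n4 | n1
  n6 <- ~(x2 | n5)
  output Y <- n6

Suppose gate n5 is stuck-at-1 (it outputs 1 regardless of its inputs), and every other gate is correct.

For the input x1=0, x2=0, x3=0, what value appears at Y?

Propagate with n5 forced: n1=0, n2=0, n3=0, n4=0, n5=1 [stuck-at-1], n6=0.
So Y = 0. (Without the fault it would be 1.)

0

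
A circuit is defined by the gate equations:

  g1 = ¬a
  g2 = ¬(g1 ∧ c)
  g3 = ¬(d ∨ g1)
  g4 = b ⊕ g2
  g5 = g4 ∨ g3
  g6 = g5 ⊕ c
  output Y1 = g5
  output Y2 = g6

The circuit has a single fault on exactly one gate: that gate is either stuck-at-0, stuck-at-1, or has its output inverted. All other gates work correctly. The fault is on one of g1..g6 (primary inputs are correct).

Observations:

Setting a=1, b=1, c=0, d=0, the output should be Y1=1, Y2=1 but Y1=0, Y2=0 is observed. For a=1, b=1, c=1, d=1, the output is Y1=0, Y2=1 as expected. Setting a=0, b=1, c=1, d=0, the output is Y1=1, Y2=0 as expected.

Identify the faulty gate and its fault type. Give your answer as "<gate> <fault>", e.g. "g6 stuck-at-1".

Fault-free values for test 1 (a=1, b=1, c=0, d=0): g1=0, g2=1, g3=1, g4=0, g5=1, g6=1, giving Y1=1, Y2=1. Observed Y1=0, Y2=0.
Test 1: faults giving observed Y1=0, Y2=0 are {g1 stuck-at-1, g1 inverted output, g3 stuck-at-0, g3 inverted output, g5 stuck-at-0, g5 inverted output}.
Test 2 (a=1, b=1, c=1, d=1): fault-free g1=0, g2=1, g3=0, g4=0, g5=0, g6=1 → Y1=0, Y2=1; observed Y1=0, Y2=1. Eliminates g1 stuck-at-1, g1 inverted output, g3 inverted output, g5 inverted output.
Test 3 (a=0, b=1, c=1, d=0): fault-free g1=1, g2=0, g3=0, g4=1, g5=1, g6=0 → Y1=1, Y2=0; observed Y1=1, Y2=0. Eliminates g5 stuck-at-0.
Only g3 stuck-at-0 is consistent with every test.

g3 stuck-at-0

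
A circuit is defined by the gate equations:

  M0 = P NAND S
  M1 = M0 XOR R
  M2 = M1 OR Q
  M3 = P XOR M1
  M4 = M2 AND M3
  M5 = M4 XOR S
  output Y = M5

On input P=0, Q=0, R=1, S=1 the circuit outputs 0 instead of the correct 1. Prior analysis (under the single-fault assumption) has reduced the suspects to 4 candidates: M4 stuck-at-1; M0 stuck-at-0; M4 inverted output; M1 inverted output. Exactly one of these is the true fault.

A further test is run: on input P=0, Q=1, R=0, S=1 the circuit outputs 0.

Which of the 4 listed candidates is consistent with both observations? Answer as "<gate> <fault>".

M4 stuck-at-1

Evaluate each candidate on input P=0, Q=1, R=0, S=1:
  M4 stuck-at-1: M0=1, M1=1, M2=1, M3=1, M4=1 [stuck-at-1], M5=0 → 0 — matches
  M0 stuck-at-0: M0=0 [stuck-at-0], M1=0, M2=1, M3=0, M4=0, M5=1 → 1 — eliminated
  M4 inverted output: M0=1, M1=1, M2=1, M3=1, M4=0 [inverted output], M5=1 → 1 — eliminated
  M1 inverted output: M0=1, M1=0 [inverted output], M2=1, M3=0, M4=0, M5=1 → 1 — eliminated
Only M4 stuck-at-1 reproduces the observed 0.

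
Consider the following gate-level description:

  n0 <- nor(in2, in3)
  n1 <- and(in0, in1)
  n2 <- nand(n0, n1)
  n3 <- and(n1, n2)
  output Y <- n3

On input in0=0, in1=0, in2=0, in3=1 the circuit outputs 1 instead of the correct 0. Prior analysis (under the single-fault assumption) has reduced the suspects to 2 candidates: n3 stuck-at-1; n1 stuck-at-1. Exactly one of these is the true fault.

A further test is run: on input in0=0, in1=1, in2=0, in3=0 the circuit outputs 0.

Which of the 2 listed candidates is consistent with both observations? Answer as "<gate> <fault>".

Evaluate each candidate on input in0=0, in1=1, in2=0, in3=0:
  n3 stuck-at-1: n0=1, n1=0, n2=1, n3=1 [stuck-at-1] → 1 — eliminated
  n1 stuck-at-1: n0=1, n1=1 [stuck-at-1], n2=0, n3=0 → 0 — matches
Only n1 stuck-at-1 reproduces the observed 0.

n1 stuck-at-1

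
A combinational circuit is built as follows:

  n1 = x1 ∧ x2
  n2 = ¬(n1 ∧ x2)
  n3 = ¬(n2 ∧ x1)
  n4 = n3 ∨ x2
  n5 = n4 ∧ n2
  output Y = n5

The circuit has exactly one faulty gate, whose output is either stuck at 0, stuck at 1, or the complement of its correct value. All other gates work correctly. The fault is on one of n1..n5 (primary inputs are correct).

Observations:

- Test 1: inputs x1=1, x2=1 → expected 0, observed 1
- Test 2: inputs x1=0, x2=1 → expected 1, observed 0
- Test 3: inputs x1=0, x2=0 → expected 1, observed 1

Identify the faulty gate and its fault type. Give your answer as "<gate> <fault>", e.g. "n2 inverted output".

n1 inverted output

Fault-free values for test 1 (x1=1, x2=1): n1=1, n2=0, n3=1, n4=1, n5=0, giving Y=0. Observed 1.
Test 1: faults giving observed 1 are {n1 stuck-at-0, n1 inverted output, n2 stuck-at-1, n2 inverted output, n5 stuck-at-1, n5 inverted output}.
Test 2 (x1=0, x2=1): fault-free n1=0, n2=1, n3=1, n4=1, n5=1 → 1; observed 0. Eliminates n1 stuck-at-0, n2 stuck-at-1, n5 stuck-at-1.
Test 3 (x1=0, x2=0): fault-free n1=0, n2=1, n3=1, n4=1, n5=1 → 1; observed 1. Eliminates n2 inverted output, n5 inverted output.
Only n1 inverted output is consistent with every test.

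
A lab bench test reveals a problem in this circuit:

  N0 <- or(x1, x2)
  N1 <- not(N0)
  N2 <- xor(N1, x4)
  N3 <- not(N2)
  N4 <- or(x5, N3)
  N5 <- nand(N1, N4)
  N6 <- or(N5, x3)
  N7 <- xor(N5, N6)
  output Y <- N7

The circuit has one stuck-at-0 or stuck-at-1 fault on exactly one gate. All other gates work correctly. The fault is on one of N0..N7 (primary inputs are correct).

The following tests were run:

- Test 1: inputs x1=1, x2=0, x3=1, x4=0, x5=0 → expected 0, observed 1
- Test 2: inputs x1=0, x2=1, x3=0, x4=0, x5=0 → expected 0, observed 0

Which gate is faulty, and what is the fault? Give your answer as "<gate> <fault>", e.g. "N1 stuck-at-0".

Fault-free values for test 1 (x1=1, x2=0, x3=1, x4=0, x5=0): N0=1, N1=0, N2=0, N3=1, N4=1, N5=1, N6=1, N7=0, giving Y=0. Observed 1.
Test 1: faults giving observed 1 are {N5 stuck-at-0, N6 stuck-at-0, N7 stuck-at-1}.
Test 2 (x1=0, x2=1, x3=0, x4=0, x5=0): fault-free N0=1, N1=0, N2=0, N3=1, N4=1, N5=1, N6=1, N7=0 → 0; observed 0. Eliminates N6 stuck-at-0, N7 stuck-at-1.
Only N5 stuck-at-0 is consistent with every test.

N5 stuck-at-0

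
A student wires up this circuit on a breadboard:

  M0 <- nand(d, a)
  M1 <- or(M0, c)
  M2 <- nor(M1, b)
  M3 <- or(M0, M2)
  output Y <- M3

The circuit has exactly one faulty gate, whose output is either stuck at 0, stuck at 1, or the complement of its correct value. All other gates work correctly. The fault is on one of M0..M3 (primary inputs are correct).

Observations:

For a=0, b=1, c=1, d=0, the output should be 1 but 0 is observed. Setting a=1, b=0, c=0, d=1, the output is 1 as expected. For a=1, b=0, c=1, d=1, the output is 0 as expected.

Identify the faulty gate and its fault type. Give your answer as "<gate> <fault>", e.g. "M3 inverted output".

M0 stuck-at-0

Fault-free values for test 1 (a=0, b=1, c=1, d=0): M0=1, M1=1, M2=0, M3=1, giving Y=1. Observed 0.
Test 1: faults giving observed 0 are {M0 stuck-at-0, M0 inverted output, M3 stuck-at-0, M3 inverted output}.
Test 2 (a=1, b=0, c=0, d=1): fault-free M0=0, M1=0, M2=1, M3=1 → 1; observed 1. Eliminates M3 stuck-at-0, M3 inverted output.
Test 3 (a=1, b=0, c=1, d=1): fault-free M0=0, M1=1, M2=0, M3=0 → 0; observed 0. Eliminates M0 inverted output.
Only M0 stuck-at-0 is consistent with every test.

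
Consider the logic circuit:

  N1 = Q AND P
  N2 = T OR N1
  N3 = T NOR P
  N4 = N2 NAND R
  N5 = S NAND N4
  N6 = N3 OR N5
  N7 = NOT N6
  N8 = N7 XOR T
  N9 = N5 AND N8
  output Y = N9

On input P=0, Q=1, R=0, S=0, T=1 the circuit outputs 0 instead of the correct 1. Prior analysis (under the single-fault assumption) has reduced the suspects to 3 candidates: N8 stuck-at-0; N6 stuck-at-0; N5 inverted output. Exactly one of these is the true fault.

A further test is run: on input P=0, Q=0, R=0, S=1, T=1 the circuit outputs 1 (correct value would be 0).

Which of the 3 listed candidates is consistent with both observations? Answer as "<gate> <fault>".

Evaluate each candidate on input P=0, Q=0, R=0, S=1, T=1:
  N8 stuck-at-0: N1=0, N2=1, N3=0, N4=1, N5=0, N6=0, N7=1, N8=0 [stuck-at-0], N9=0 → 0 — eliminated
  N6 stuck-at-0: N1=0, N2=1, N3=0, N4=1, N5=0, N6=0 [stuck-at-0], N7=1, N8=0, N9=0 → 0 — eliminated
  N5 inverted output: N1=0, N2=1, N3=0, N4=1, N5=1 [inverted output], N6=1, N7=0, N8=1, N9=1 → 1 — matches
Only N5 inverted output reproduces the observed 1.

N5 inverted output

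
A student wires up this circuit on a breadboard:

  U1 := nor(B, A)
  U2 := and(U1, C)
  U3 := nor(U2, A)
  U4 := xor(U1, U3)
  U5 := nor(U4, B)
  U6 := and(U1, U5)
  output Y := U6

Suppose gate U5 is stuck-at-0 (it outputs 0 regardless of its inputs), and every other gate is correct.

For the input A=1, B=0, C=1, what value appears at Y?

0

Propagate with U5 forced: U1=0, U2=0, U3=0, U4=0, U5=0 [stuck-at-0], U6=0.
So Y = 0. (Same as the fault-free value — the fault is masked on this input.)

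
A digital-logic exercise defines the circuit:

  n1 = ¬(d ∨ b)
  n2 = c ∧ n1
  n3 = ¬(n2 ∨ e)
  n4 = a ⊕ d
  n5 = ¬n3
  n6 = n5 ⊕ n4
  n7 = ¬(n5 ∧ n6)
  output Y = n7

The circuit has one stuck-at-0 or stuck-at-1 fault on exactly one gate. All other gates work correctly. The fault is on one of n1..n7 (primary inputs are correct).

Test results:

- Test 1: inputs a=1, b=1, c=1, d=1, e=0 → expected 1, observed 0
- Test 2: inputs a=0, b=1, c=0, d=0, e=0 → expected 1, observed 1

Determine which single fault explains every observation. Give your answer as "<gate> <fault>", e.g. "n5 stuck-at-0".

n1 stuck-at-1

Fault-free values for test 1 (a=1, b=1, c=1, d=1, e=0): n1=0, n2=0, n3=1, n4=0, n5=0, n6=0, n7=1, giving Y=1. Observed 0.
Test 1: faults giving observed 0 are {n1 stuck-at-1, n2 stuck-at-1, n3 stuck-at-0, n5 stuck-at-1, n7 stuck-at-0}.
Test 2 (a=0, b=1, c=0, d=0, e=0): fault-free n1=0, n2=0, n3=1, n4=0, n5=0, n6=0, n7=1 → 1; observed 1. Eliminates n2 stuck-at-1, n3 stuck-at-0, n5 stuck-at-1, n7 stuck-at-0.
Only n1 stuck-at-1 is consistent with every test.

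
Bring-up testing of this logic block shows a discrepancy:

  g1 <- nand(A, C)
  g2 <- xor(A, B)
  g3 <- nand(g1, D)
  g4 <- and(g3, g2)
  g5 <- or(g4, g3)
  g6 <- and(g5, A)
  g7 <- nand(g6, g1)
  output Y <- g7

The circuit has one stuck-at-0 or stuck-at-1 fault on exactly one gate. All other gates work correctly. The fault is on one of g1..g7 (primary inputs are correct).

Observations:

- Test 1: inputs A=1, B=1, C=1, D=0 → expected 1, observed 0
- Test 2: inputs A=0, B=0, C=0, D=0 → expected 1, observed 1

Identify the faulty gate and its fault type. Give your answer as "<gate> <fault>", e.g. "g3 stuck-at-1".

g1 stuck-at-1

Fault-free values for test 1 (A=1, B=1, C=1, D=0): g1=0, g2=0, g3=1, g4=0, g5=1, g6=1, g7=1, giving Y=1. Observed 0.
Test 1: faults giving observed 0 are {g1 stuck-at-1, g7 stuck-at-0}.
Test 2 (A=0, B=0, C=0, D=0): fault-free g1=1, g2=0, g3=1, g4=0, g5=1, g6=0, g7=1 → 1; observed 1. Eliminates g7 stuck-at-0.
Only g1 stuck-at-1 is consistent with every test.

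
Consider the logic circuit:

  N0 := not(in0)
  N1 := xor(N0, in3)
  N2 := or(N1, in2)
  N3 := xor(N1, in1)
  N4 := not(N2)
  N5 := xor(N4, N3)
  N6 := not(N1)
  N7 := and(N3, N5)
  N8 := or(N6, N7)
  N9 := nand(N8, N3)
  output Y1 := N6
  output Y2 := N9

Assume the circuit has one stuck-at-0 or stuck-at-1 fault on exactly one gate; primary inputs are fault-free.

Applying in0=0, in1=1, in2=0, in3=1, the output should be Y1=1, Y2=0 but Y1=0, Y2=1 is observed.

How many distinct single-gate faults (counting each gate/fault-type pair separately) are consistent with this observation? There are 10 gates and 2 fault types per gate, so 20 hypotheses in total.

Fault-free: N0=1, N1=0, N2=0, N3=1, N4=1, N5=0, N6=1, N7=0, N8=1, N9=0 → Y1=1, Y2=0. Observed Y1=0, Y2=1.
  N0: stuck-at-0 ✓; others ✗
  N1: stuck-at-1 ✓; others ✗
  N2: none of the 2 fault types match ✗
  N3: none of the 2 fault types match ✗
  N4: none of the 2 fault types match ✗
  N5: none of the 2 fault types match ✗
  N6: stuck-at-0 ✓; others ✗
  N7: none of the 2 fault types match ✗
  N8: none of the 2 fault types match ✗
  N9: none of the 2 fault types match ✗
Consistent faults: {N0 stuck-at-0, N1 stuck-at-1, N6 stuck-at-0} — 3 in all.

3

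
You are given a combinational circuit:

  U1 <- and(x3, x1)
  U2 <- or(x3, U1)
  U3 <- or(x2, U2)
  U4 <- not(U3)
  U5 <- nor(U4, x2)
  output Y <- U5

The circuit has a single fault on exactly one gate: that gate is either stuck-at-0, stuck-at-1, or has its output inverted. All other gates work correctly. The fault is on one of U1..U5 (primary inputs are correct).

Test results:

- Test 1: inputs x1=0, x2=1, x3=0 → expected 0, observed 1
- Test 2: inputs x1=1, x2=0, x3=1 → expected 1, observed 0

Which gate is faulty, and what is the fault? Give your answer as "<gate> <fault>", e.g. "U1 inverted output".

U5 inverted output

Fault-free values for test 1 (x1=0, x2=1, x3=0): U1=0, U2=0, U3=1, U4=0, U5=0, giving Y=0. Observed 1.
Test 1: faults giving observed 1 are {U5 stuck-at-1, U5 inverted output}.
Test 2 (x1=1, x2=0, x3=1): fault-free U1=1, U2=1, U3=1, U4=0, U5=1 → 1; observed 0. Eliminates U5 stuck-at-1.
Only U5 inverted output is consistent with every test.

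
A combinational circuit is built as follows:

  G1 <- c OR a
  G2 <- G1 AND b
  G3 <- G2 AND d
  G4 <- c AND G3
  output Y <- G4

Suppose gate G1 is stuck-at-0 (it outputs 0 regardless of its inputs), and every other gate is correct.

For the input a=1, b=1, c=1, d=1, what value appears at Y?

0

Propagate with G1 forced: G1=0 [stuck-at-0], G2=0, G3=0, G4=0.
So Y = 0. (Without the fault it would be 1.)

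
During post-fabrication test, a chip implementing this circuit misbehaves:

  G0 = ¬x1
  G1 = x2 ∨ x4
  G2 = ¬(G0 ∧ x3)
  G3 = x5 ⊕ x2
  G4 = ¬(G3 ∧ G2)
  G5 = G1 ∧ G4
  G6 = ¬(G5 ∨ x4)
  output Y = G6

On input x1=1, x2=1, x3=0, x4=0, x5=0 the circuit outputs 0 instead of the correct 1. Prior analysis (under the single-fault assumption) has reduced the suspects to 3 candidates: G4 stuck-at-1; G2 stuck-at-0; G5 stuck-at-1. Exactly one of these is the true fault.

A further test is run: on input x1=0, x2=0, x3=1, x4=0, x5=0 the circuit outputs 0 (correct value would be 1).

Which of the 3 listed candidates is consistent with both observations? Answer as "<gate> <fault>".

G5 stuck-at-1

Evaluate each candidate on input x1=0, x2=0, x3=1, x4=0, x5=0:
  G4 stuck-at-1: G0=1, G1=0, G2=0, G3=0, G4=1 [stuck-at-1], G5=0, G6=1 → 1 — eliminated
  G2 stuck-at-0: G0=1, G1=0, G2=0 [stuck-at-0], G3=0, G4=1, G5=0, G6=1 → 1 — eliminated
  G5 stuck-at-1: G0=1, G1=0, G2=0, G3=0, G4=1, G5=1 [stuck-at-1], G6=0 → 0 — matches
Only G5 stuck-at-1 reproduces the observed 0.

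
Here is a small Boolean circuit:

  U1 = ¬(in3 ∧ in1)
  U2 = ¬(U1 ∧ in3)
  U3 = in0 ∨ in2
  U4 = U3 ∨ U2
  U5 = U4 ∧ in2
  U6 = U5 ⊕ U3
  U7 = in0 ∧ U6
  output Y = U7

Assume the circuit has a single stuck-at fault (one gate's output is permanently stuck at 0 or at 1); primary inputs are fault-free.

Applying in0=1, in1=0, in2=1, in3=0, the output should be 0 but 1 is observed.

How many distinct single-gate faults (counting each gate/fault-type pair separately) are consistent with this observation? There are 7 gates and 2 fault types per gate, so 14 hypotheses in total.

Fault-free: U1=1, U2=1, U3=1, U4=1, U5=1, U6=0, U7=0 → 0. Observed 1.
  U1 stuck-at-0: output 0 ✗
  U1 stuck-at-1: output 0 ✗
  U2 stuck-at-0: output 0 ✗
  U2 stuck-at-1: output 0 ✗
  U3 stuck-at-0: output 1 ✓
  U3 stuck-at-1: output 0 ✗
  U4 stuck-at-0: output 1 ✓
  U4 stuck-at-1: output 0 ✗
  U5 stuck-at-0: output 1 ✓
  U5 stuck-at-1: output 0 ✗
  U6 stuck-at-0: output 0 ✗
  U6 stuck-at-1: output 1 ✓
  U7 stuck-at-0: output 0 ✗
  U7 stuck-at-1: output 1 ✓
Consistent faults: {U3 stuck-at-0, U4 stuck-at-0, U5 stuck-at-0, U6 stuck-at-1, U7 stuck-at-1} — 5 in all.

5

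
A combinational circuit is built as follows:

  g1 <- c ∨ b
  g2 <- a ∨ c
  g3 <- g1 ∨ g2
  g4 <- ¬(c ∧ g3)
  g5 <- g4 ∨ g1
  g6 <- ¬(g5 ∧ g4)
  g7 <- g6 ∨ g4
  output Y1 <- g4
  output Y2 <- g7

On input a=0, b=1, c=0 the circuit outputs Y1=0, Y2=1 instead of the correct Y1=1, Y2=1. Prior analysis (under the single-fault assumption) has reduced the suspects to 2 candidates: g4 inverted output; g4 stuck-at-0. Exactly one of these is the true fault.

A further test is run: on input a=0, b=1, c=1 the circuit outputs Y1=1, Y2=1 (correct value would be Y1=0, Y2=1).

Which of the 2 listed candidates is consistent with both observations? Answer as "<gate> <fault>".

Evaluate each candidate on input a=0, b=1, c=1:
  g4 inverted output: g1=1, g2=1, g3=1, g4=1 [inverted output], g5=1, g6=0, g7=1 → Y1=1, Y2=1 — matches
  g4 stuck-at-0: g1=1, g2=1, g3=1, g4=0 [stuck-at-0], g5=1, g6=1, g7=1 → Y1=0, Y2=1 — eliminated
Only g4 inverted output reproduces the observed Y1=1, Y2=1.

g4 inverted output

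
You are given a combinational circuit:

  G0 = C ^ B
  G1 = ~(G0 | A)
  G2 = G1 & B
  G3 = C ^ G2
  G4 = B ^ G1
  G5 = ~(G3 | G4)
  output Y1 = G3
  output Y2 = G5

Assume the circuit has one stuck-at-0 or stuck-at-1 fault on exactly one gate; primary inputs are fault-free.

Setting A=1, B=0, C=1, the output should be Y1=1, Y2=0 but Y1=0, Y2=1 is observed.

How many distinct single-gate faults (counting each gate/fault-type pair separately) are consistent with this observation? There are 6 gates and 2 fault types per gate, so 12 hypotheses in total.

2

Fault-free: G0=1, G1=0, G2=0, G3=1, G4=0, G5=0 → Y1=1, Y2=0. Observed Y1=0, Y2=1.
  G0 stuck-at-0: output Y1=1, Y2=0 ✗
  G0 stuck-at-1: output Y1=1, Y2=0 ✗
  G1 stuck-at-0: output Y1=1, Y2=0 ✗
  G1 stuck-at-1: output Y1=1, Y2=0 ✗
  G2 stuck-at-0: output Y1=1, Y2=0 ✗
  G2 stuck-at-1: output Y1=0, Y2=1 ✓
  G3 stuck-at-0: output Y1=0, Y2=1 ✓
  G3 stuck-at-1: output Y1=1, Y2=0 ✗
  G4 stuck-at-0: output Y1=1, Y2=0 ✗
  G4 stuck-at-1: output Y1=1, Y2=0 ✗
  G5 stuck-at-0: output Y1=1, Y2=0 ✗
  G5 stuck-at-1: output Y1=1, Y2=1 ✗
Consistent faults: {G2 stuck-at-1, G3 stuck-at-0} — 2 in all.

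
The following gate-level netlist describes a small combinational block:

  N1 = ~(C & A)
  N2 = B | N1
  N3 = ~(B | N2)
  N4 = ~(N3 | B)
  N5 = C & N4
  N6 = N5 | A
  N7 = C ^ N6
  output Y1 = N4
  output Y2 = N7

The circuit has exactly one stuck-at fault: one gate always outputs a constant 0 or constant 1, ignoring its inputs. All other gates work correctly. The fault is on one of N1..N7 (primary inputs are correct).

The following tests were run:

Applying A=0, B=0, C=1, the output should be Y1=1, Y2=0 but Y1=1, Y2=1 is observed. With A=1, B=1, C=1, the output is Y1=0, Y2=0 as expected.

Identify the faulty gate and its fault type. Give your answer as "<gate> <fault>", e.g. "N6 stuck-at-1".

N5 stuck-at-0

Fault-free values for test 1 (A=0, B=0, C=1): N1=1, N2=1, N3=0, N4=1, N5=1, N6=1, N7=0, giving Y1=1, Y2=0. Observed Y1=1, Y2=1.
Test 1: faults giving observed Y1=1, Y2=1 are {N5 stuck-at-0, N6 stuck-at-0, N7 stuck-at-1}.
Test 2 (A=1, B=1, C=1): fault-free N1=0, N2=1, N3=0, N4=0, N5=0, N6=1, N7=0 → Y1=0, Y2=0; observed Y1=0, Y2=0. Eliminates N6 stuck-at-0, N7 stuck-at-1.
Only N5 stuck-at-0 is consistent with every test.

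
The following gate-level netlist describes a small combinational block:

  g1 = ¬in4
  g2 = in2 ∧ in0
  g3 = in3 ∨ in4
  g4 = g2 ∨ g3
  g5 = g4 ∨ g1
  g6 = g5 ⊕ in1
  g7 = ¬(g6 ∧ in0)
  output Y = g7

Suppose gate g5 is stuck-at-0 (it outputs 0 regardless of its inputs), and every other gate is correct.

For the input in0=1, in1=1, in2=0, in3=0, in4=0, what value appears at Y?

0

Propagate with g5 forced: g1=1, g2=0, g3=0, g4=0, g5=0 [stuck-at-0], g6=1, g7=0.
So Y = 0. (Without the fault it would be 1.)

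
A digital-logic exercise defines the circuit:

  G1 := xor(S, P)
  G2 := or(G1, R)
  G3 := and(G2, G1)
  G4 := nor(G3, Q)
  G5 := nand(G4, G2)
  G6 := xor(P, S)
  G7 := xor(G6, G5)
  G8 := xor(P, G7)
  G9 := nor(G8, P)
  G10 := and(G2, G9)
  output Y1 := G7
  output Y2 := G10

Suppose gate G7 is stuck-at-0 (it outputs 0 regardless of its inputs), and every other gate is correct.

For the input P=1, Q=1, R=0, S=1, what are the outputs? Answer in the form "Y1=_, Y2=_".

Propagate with G7 forced: G1=0, G2=0, G3=0, G4=0, G5=1, G6=0, G7=0 [stuck-at-0], G8=1, G9=0, G10=0.
So the outputs are Y1=0, Y2=0. (Without the fault they would be Y1=1, Y2=0.)

Y1=0, Y2=0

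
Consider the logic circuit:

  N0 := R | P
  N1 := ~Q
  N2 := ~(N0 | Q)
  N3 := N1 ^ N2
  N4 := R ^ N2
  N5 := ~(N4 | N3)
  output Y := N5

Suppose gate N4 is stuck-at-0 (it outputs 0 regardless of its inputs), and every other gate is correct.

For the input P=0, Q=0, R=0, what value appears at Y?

Propagate with N4 forced: N0=0, N1=1, N2=1, N3=0, N4=0 [stuck-at-0], N5=1.
So Y = 1. (Without the fault it would be 0.)

1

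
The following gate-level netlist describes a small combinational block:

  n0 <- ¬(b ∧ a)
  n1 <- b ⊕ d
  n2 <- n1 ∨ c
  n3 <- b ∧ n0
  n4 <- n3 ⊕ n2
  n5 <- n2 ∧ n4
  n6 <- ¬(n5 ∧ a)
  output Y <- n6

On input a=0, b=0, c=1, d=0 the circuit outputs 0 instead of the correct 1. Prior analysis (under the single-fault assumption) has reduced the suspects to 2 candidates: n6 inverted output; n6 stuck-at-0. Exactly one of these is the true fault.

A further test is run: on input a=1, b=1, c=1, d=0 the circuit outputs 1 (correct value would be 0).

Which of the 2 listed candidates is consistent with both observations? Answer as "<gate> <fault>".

n6 inverted output

Evaluate each candidate on input a=1, b=1, c=1, d=0:
  n6 inverted output: n0=0, n1=1, n2=1, n3=0, n4=1, n5=1, n6=1 [inverted output] → 1 — matches
  n6 stuck-at-0: n0=0, n1=1, n2=1, n3=0, n4=1, n5=1, n6=0 [stuck-at-0] → 0 — eliminated
Only n6 inverted output reproduces the observed 1.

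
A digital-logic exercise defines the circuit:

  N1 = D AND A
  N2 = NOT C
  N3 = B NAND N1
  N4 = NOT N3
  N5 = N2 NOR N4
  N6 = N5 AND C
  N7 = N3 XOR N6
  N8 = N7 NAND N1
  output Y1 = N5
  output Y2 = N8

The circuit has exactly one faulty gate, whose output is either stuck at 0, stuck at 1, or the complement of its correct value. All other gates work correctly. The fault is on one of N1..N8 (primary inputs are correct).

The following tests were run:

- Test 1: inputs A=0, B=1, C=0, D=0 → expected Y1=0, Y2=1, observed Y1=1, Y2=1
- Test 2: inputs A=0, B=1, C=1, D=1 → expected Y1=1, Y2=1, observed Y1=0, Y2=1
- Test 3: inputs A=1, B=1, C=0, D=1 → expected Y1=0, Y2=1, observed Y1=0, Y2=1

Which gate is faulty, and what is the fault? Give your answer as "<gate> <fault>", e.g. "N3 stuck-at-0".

Fault-free values for test 1 (A=0, B=1, C=0, D=0): N1=0, N2=1, N3=1, N4=0, N5=0, N6=0, N7=1, N8=1, giving Y1=0, Y2=1. Observed Y1=1, Y2=1.
Test 1: faults giving observed Y1=1, Y2=1 are {N2 stuck-at-0, N2 inverted output, N5 stuck-at-1, N5 inverted output}.
Test 2 (A=0, B=1, C=1, D=1): fault-free N1=0, N2=0, N3=1, N4=0, N5=1, N6=1, N7=0, N8=1 → Y1=1, Y2=1; observed Y1=0, Y2=1. Eliminates N2 stuck-at-0, N5 stuck-at-1.
Test 3 (A=1, B=1, C=0, D=1): fault-free N1=1, N2=1, N3=0, N4=1, N5=0, N6=0, N7=0, N8=1 → Y1=0, Y2=1; observed Y1=0, Y2=1. Eliminates N5 inverted output.
Only N2 inverted output is consistent with every test.

N2 inverted output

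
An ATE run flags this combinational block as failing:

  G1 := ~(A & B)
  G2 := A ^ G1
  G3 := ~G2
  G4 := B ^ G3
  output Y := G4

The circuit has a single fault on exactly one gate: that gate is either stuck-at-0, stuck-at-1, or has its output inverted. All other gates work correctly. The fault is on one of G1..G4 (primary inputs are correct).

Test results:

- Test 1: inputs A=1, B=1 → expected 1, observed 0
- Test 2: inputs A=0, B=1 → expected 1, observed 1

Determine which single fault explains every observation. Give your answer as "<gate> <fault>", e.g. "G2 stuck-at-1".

G1 stuck-at-1

Fault-free values for test 1 (A=1, B=1): G1=0, G2=1, G3=0, G4=1, giving Y=1. Observed 0.
Test 1: faults giving observed 0 are {G1 stuck-at-1, G1 inverted output, G2 stuck-at-0, G2 inverted output, G3 stuck-at-1, G3 inverted output, G4 stuck-at-0, G4 inverted output}.
Test 2 (A=0, B=1): fault-free G1=1, G2=1, G3=0, G4=1 → 1; observed 1. Eliminates G1 inverted output, G2 stuck-at-0, G2 inverted output, G3 stuck-at-1, G3 inverted output, G4 stuck-at-0, G4 inverted output.
Only G1 stuck-at-1 is consistent with every test.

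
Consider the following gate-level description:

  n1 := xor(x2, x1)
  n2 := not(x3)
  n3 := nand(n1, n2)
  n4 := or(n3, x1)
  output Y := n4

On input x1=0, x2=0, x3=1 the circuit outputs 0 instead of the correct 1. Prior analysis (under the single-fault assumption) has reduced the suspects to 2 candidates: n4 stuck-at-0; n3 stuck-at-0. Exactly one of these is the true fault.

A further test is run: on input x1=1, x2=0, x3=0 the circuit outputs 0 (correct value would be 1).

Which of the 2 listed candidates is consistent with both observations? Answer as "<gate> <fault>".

Evaluate each candidate on input x1=1, x2=0, x3=0:
  n4 stuck-at-0: n1=1, n2=1, n3=0, n4=0 [stuck-at-0] → 0 — matches
  n3 stuck-at-0: n1=1, n2=1, n3=0 [stuck-at-0], n4=1 → 1 — eliminated
Only n4 stuck-at-0 reproduces the observed 0.

n4 stuck-at-0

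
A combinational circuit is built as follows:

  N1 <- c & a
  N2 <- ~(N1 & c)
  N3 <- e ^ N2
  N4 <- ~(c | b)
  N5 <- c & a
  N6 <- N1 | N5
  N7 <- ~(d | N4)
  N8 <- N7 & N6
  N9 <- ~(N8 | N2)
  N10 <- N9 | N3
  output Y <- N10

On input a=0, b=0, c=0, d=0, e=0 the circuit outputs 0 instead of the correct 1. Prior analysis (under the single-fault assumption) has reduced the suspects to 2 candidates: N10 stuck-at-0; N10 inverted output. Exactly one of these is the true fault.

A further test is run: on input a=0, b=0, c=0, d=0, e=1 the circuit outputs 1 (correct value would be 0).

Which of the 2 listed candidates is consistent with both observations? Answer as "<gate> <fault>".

N10 inverted output

Evaluate each candidate on input a=0, b=0, c=0, d=0, e=1:
  N10 stuck-at-0: N1=0, N2=1, N3=0, N4=1, N5=0, N6=0, N7=0, N8=0, N9=0, N10=0 [stuck-at-0] → 0 — eliminated
  N10 inverted output: N1=0, N2=1, N3=0, N4=1, N5=0, N6=0, N7=0, N8=0, N9=0, N10=1 [inverted output] → 1 — matches
Only N10 inverted output reproduces the observed 1.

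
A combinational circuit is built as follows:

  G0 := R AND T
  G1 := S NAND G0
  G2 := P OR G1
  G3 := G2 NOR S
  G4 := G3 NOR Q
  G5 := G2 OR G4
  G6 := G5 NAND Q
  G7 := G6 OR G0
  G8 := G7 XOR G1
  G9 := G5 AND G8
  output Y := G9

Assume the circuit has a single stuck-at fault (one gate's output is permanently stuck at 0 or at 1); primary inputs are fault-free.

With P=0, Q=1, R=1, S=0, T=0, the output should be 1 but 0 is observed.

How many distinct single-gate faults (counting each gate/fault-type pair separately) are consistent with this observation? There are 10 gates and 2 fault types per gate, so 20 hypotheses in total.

8

Fault-free: G0=0, G1=1, G2=1, G3=0, G4=0, G5=1, G6=0, G7=0, G8=1, G9=1 → 1. Observed 0.
  G0: stuck-at-1 ✓; others ✗
  G1: stuck-at-0 ✓; others ✗
  G2: stuck-at-0 ✓; others ✗
  G3: none of the 2 fault types match ✗
  G4: none of the 2 fault types match ✗
  G5: stuck-at-0 ✓; others ✗
  G6: stuck-at-1 ✓; others ✗
  G7: stuck-at-1 ✓; others ✗
  G8: stuck-at-0 ✓; others ✗
  G9: stuck-at-0 ✓; others ✗
Consistent faults: {G0 stuck-at-1, G1 stuck-at-0, G2 stuck-at-0, G5 stuck-at-0, G6 stuck-at-1, G7 stuck-at-1, G8 stuck-at-0, G9 stuck-at-0} — 8 in all.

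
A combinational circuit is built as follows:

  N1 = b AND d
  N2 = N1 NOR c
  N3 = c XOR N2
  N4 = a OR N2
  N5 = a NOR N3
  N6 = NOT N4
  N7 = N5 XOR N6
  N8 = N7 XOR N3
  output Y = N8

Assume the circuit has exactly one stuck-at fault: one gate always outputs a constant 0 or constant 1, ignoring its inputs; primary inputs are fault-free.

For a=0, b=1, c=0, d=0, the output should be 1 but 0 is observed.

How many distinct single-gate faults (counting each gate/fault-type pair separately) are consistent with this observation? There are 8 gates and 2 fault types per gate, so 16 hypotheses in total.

Fault-free: N1=0, N2=1, N3=1, N4=1, N5=0, N6=0, N7=0, N8=1 → 1. Observed 0.
  N1: stuck-at-1 ✓; others ✗
  N2: stuck-at-0 ✓; others ✗
  N3: none of the 2 fault types match ✗
  N4: stuck-at-0 ✓; others ✗
  N5: stuck-at-1 ✓; others ✗
  N6: stuck-at-1 ✓; others ✗
  N7: stuck-at-1 ✓; others ✗
  N8: stuck-at-0 ✓; others ✗
Consistent faults: {N1 stuck-at-1, N2 stuck-at-0, N4 stuck-at-0, N5 stuck-at-1, N6 stuck-at-1, N7 stuck-at-1, N8 stuck-at-0} — 7 in all.

7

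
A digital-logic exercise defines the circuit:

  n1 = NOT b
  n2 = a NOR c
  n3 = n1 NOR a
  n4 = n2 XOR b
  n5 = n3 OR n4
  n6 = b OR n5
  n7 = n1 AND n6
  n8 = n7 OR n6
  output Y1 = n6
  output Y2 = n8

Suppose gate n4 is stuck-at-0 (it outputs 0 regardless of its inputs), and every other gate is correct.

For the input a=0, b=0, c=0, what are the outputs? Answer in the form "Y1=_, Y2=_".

Y1=0, Y2=0

Propagate with n4 forced: n1=1, n2=1, n3=0, n4=0 [stuck-at-0], n5=0, n6=0, n7=0, n8=0.
So the outputs are Y1=0, Y2=0. (Without the fault they would be Y1=1, Y2=1.)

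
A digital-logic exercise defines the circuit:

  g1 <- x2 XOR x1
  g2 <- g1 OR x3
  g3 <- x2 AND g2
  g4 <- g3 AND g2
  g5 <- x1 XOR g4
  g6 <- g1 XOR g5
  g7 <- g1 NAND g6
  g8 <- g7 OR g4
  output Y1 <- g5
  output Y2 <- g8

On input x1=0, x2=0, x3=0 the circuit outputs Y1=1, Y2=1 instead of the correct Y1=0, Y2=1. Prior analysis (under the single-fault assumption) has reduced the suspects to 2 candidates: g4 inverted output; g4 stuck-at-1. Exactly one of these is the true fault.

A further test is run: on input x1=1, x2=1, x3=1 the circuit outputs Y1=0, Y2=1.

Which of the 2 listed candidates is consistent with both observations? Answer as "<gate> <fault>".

g4 stuck-at-1

Evaluate each candidate on input x1=1, x2=1, x3=1:
  g4 inverted output: g1=0, g2=1, g3=1, g4=0 [inverted output], g5=1, g6=1, g7=1, g8=1 → Y1=1, Y2=1 — eliminated
  g4 stuck-at-1: g1=0, g2=1, g3=1, g4=1 [stuck-at-1], g5=0, g6=0, g7=1, g8=1 → Y1=0, Y2=1 — matches
Only g4 stuck-at-1 reproduces the observed Y1=0, Y2=1.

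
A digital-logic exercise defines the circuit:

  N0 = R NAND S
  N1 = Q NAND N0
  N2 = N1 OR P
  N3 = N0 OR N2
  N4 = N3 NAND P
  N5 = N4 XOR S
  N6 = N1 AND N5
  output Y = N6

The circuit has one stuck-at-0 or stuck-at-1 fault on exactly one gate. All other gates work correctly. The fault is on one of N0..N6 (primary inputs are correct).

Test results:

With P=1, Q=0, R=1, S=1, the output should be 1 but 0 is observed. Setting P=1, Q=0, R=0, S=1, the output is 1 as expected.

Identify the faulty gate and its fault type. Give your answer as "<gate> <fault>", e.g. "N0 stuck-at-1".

Fault-free values for test 1 (P=1, Q=0, R=1, S=1): N0=0, N1=1, N2=1, N3=1, N4=0, N5=1, N6=1, giving Y=1. Observed 0.
Test 1: faults giving observed 0 are {N1 stuck-at-0, N2 stuck-at-0, N3 stuck-at-0, N4 stuck-at-1, N5 stuck-at-0, N6 stuck-at-0}.
Test 2 (P=1, Q=0, R=0, S=1): fault-free N0=1, N1=1, N2=1, N3=1, N4=0, N5=1, N6=1 → 1; observed 1. Eliminates N1 stuck-at-0, N3 stuck-at-0, N4 stuck-at-1, N5 stuck-at-0, N6 stuck-at-0.
Only N2 stuck-at-0 is consistent with every test.

N2 stuck-at-0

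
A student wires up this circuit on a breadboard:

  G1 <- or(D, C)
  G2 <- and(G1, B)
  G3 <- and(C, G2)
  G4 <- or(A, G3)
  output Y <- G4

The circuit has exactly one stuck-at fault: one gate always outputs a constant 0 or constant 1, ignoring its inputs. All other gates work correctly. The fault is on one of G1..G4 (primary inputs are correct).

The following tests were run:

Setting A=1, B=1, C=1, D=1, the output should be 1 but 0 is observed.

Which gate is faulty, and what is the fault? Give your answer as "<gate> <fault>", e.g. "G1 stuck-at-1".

Fault-free values for test 1 (A=1, B=1, C=1, D=1): G1=1, G2=1, G3=1, G4=1, giving Y=1. Observed 0.
Test 1: faults giving observed 0 are {G4 stuck-at-0}.
Only G4 stuck-at-0 is consistent with every test.

G4 stuck-at-0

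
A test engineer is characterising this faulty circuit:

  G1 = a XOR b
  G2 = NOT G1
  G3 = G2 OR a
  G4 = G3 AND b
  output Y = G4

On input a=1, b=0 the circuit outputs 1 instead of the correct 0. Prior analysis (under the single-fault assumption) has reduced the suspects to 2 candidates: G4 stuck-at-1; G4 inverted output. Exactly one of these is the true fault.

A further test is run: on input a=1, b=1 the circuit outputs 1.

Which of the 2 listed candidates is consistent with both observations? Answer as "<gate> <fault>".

Evaluate each candidate on input a=1, b=1:
  G4 stuck-at-1: G1=0, G2=1, G3=1, G4=1 [stuck-at-1] → 1 — matches
  G4 inverted output: G1=0, G2=1, G3=1, G4=0 [inverted output] → 0 — eliminated
Only G4 stuck-at-1 reproduces the observed 1.

G4 stuck-at-1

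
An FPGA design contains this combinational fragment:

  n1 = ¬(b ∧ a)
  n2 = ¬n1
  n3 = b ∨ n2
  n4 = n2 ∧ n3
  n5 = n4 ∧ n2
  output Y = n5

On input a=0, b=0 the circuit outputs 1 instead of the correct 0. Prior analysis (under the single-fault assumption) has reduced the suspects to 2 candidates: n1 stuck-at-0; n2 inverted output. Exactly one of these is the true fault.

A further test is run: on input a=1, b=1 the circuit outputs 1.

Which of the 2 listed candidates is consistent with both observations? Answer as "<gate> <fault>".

Evaluate each candidate on input a=1, b=1:
  n1 stuck-at-0: n1=0 [stuck-at-0], n2=1, n3=1, n4=1, n5=1 → 1 — matches
  n2 inverted output: n1=0, n2=0 [inverted output], n3=1, n4=0, n5=0 → 0 — eliminated
Only n1 stuck-at-0 reproduces the observed 1.

n1 stuck-at-0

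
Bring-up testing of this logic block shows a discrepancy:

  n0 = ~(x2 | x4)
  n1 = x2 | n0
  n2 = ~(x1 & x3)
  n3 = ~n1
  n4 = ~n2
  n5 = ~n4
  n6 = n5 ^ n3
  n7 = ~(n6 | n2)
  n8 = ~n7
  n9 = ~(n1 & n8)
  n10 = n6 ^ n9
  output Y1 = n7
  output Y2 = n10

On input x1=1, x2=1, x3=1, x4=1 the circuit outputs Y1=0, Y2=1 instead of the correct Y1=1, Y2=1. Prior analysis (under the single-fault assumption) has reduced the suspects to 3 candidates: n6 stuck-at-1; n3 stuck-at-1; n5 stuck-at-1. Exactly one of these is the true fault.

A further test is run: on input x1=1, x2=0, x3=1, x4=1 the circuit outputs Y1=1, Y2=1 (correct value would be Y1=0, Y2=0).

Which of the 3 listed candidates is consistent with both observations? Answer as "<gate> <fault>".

n5 stuck-at-1

Evaluate each candidate on input x1=1, x2=0, x3=1, x4=1:
  n6 stuck-at-1: n0=0, n1=0, n2=0, n3=1, n4=1, n5=0, n6=1 [stuck-at-1], n7=0, n8=1, n9=1, n10=0 → Y1=0, Y2=0 — eliminated
  n3 stuck-at-1: n0=0, n1=0, n2=0, n3=1 [stuck-at-1], n4=1, n5=0, n6=1, n7=0, n8=1, n9=1, n10=0 → Y1=0, Y2=0 — eliminated
  n5 stuck-at-1: n0=0, n1=0, n2=0, n3=1, n4=1, n5=1 [stuck-at-1], n6=0, n7=1, n8=0, n9=1, n10=1 → Y1=1, Y2=1 — matches
Only n5 stuck-at-1 reproduces the observed Y1=1, Y2=1.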